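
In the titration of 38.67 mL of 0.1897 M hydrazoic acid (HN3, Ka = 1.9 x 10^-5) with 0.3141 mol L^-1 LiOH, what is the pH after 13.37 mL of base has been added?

4.85

Initial n(HN3) = 0.1897 x 0.03867 = 0.007336 mol.
n(LiOH) added = 0.3141 x 0.01337 = 0.004200 mol, converting that many moles of HN3 to N3-.
Remaining n(HN3) = 0.003136 mol; n(N3-) = 0.004200 mol.
By Henderson-Hasselbalch, pH = pKa + log([A^-]/[HA]) = 4.72 + log(0.004200/0.003136) = 4.72 + (+0.13) = 4.85.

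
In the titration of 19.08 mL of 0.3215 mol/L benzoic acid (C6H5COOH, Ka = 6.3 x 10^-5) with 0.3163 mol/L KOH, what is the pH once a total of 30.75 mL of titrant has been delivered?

12.86

n(acid) = 0.3215 x 0.01908 = 0.006134 mol; n(KOH) added = 0.3163 x 0.03075 = 0.009726 mol.
Base is in excess by 0.009726 - 0.006134 = 0.003592 mol in a total volume of 0.04983 L.
[OH^-] = 0.003592/0.04983 = 0.07209 M, so pOH = 1.14 and pH = 14.00 - 1.14 = 12.86.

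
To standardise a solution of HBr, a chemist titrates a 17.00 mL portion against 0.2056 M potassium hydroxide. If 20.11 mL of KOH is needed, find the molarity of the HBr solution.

0.243 M

n(KOH) delivered = 0.2056 x 0.02011 = 0.004135 mol.
For a 1:1 reaction, n(HBr) = 0.004135 mol.
[HBr] = 0.004135 mol / 0.01700 L = 0.243 M.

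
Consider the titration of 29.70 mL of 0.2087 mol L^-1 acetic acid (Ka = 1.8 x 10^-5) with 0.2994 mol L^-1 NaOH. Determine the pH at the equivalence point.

n(CH3COOH) = 0.2087 x 0.02970 = 0.006198 mol; V(NaOH) at equivalence = 0.006198/0.2994 = 0.02070 L.
At equivalence all the acid is converted to CH3COO-; total volume = 0.02970 + 0.02070 = 0.05040 L, so [CH3COO-] = 0.006198/0.05040 = 0.1230 M.
Kb = Kw/Ka = 1.0e-14 / 1.8 x 10^-5 = 5.56e-10.
[OH^-] = sqrt(Kb x [CH3COO-]) = sqrt(5.56e-10 x 0.1230) = 8.27e-6 M.
pOH = 5.08, so pH = 14.00 - 5.08 = 8.92.

8.92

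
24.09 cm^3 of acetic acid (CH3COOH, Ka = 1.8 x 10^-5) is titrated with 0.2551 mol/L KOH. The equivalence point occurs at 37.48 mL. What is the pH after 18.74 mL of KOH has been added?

18.74 mL is exactly half the equivalence volume (37.48/2), i.e. the half-equivalence point.
There, n(HA) = n(A^-), so pH = pKa = -log(1.8 x 10^-5) = 4.74.

4.74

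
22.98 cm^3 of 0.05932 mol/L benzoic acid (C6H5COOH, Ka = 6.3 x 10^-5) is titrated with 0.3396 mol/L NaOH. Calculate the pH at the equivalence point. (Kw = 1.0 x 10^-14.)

n(C6H5COOH) = 0.05932 x 0.02298 = 0.001363 mol; V(NaOH) at equivalence = 0.001363/0.3396 = 0.004014 L.
At equivalence all the acid is converted to C6H5COO-; total volume = 0.02298 + 0.004014 = 0.02699 L, so [C6H5COO-] = 0.001363/0.02699 = 0.05050 M.
Kb = Kw/Ka = 1.0e-14 / 6.3 x 10^-5 = 1.59e-10.
[OH^-] = sqrt(Kb x [C6H5COO-]) = sqrt(1.59e-10 x 0.05050) = 2.83e-6 M.
pOH = 5.55, so pH = 14.00 - 5.55 = 8.45.

8.45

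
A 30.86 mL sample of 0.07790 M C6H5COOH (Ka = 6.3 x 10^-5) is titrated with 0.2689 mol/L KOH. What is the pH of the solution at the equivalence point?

8.49

n(C6H5COOH) = 0.07790 x 0.03086 = 0.002404 mol; V(KOH) at equivalence = 0.002404/0.2689 = 0.008940 L.
At equivalence all the acid is converted to C6H5COO-; total volume = 0.03086 + 0.008940 = 0.03980 L, so [C6H5COO-] = 0.002404/0.03980 = 0.06040 M.
Kb = Kw/Ka = 1.0e-14 / 6.3 x 10^-5 = 1.59e-10.
[OH^-] = sqrt(Kb x [C6H5COO-]) = sqrt(1.59e-10 x 0.06040) = 3.10e-6 M.
pOH = 5.51, so pH = 14.00 - 5.51 = 8.49.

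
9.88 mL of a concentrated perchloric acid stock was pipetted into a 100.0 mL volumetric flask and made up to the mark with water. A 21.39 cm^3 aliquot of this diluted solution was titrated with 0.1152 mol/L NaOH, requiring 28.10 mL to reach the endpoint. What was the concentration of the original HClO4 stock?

n(NaOH) = 0.1152 x 0.02810 = 0.003237 mol.
n(HClO4) in the aliquot = 0.003237 mol.
[diluted HClO4] = 0.003237 / 0.02139 = 0.1513 M.
Dilution factor = 100.0/9.880 = 10.12, so [stock] = 0.1513 x 10.12 = 1.53 M.

1.53 M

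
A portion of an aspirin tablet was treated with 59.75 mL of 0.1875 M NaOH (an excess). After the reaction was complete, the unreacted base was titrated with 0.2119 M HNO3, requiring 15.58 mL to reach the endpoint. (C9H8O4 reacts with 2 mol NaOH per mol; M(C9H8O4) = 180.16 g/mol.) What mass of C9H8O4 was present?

Total n(NaOH) added = 0.1875 x 0.05975 = 0.01120 mol.
n(HNO3) used = 0.2119 x 0.01558 = 0.003301 mol, which equals the excess n(NaOH).
So n(NaOH) consumed by the sample = 0.01120 - 0.003301 = 0.007902 mol.
n(C9H8O4) = 0.007902 / 2 = 0.003951 mol.
mass = 0.003951 mol x 180.16 g/mol = 0.712 g.

0.712 g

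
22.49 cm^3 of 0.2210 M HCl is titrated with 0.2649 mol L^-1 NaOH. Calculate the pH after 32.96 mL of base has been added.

12.83

n(acid) = 0.2210 x 0.02249 = 0.004970 mol; n(NaOH) added = 0.2649 x 0.03296 = 0.008731 mol.
Base is in excess by 0.008731 - 0.004970 = 0.003761 mol in a total volume of 0.05545 L.
[OH^-] = 0.003761/0.05545 = 0.06782 M, so pOH = 1.17 and pH = 14.00 - 1.17 = 12.83.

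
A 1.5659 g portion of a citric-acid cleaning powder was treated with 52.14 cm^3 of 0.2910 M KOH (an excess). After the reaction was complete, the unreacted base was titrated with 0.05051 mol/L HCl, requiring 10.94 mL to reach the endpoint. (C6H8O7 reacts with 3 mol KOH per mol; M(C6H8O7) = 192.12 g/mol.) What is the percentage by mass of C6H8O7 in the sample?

Total n(KOH) added = 0.2910 x 0.05214 = 0.01517 mol.
n(HCl) used = 0.05051 x 0.01094 = 0.0005526 mol, which equals the excess n(KOH).
So n(KOH) consumed by the sample = 0.01517 - 0.0005526 = 0.01462 mol.
n(C6H8O7) = 0.01462 / 3 = 0.004873 mol.
mass C6H8O7 = 0.004873 x 192.12 = 0.9363 g, so %C6H8O7 = 0.9363/1.5659 x 100 = 59.8%.

59.8%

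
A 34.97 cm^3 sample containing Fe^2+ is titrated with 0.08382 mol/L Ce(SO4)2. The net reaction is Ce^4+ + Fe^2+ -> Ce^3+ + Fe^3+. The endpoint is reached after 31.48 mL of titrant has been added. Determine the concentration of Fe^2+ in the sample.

n(Ce(SO4)2) = 0.08382 x 0.03148 = 0.002639 mol.
From the balanced equation, 1 mol Ce(SO4)2 reacts with 1 mol Fe^2+, so n(Fe^2+) = 0.002639 x 1/1 = 0.002639 mol.
[Fe^2+] = 0.002639 / 0.03497 L = 0.0755 M.

0.0755 M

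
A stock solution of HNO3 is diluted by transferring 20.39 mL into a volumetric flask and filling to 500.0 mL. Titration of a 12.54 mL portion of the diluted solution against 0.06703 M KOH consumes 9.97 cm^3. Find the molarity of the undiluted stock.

n(KOH) = 0.06703 x 0.009970 = 0.0006683 mol.
n(HNO3) in the aliquot = 0.0006683 mol.
[diluted HNO3] = 0.0006683 / 0.01254 = 0.05329 M.
Dilution factor = 500.0/20.39 = 24.52, so [stock] = 0.05329 x 24.52 = 1.31 M.

1.31 M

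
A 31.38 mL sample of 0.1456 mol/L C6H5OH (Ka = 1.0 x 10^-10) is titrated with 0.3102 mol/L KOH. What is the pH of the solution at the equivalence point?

n(C6H5OH) = 0.1456 x 0.03138 = 0.004569 mol; V(KOH) at equivalence = 0.004569/0.3102 = 0.01473 L.
At equivalence all the acid is converted to C6H5O-; total volume = 0.03138 + 0.01473 = 0.04611 L, so [C6H5O-] = 0.004569/0.04611 = 0.09909 M.
Kb = Kw/Ka = 1.0e-14 / 1.0 x 10^-10 = 0.000100.
[OH^-] = sqrt(Kb x [C6H5O-]) = sqrt(0.000100 x 0.09909) = 0.00315 M.
pOH = 2.50, so pH = 14.00 - 2.50 = 11.50.

11.50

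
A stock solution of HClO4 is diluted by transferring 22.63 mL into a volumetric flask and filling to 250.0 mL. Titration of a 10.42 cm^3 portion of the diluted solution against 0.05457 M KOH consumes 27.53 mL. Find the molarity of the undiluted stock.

n(KOH) = 0.05457 x 0.02753 = 0.001502 mol.
n(HClO4) in the aliquot = 0.001502 mol.
[diluted HClO4] = 0.001502 / 0.01042 = 0.1442 M.
Dilution factor = 250.0/22.63 = 11.05, so [stock] = 0.1442 x 11.05 = 1.59 M.

1.59 M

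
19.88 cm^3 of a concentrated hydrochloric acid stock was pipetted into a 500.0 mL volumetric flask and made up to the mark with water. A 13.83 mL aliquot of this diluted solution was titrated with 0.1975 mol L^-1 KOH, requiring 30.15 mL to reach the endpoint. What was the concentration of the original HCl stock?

10.8 M

n(KOH) = 0.1975 x 0.03015 = 0.005955 mol.
n(HCl) in the aliquot = 0.005955 mol.
[diluted HCl] = 0.005955 / 0.01383 = 0.4306 M.
Dilution factor = 500.0/19.88 = 25.15, so [stock] = 0.4306 x 25.15 = 10.8 M.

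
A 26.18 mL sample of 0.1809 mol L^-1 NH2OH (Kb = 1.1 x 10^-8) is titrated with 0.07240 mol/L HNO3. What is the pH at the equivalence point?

n(NH2OH) = 0.1809 x 0.02618 = 0.004736 mol; V(HNO3) at equivalence = 0.004736/0.07240 = 0.06541 L.
At equivalence the base is fully converted to NH3OH+; total volume = 0.09159 L, so [NH3OH+] = 0.004736/0.09159 = 0.05171 M.
Ka(NH3OH+) = Kw/Kb = 1.0e-14 / 1.1 x 10^-8 = 9.09e-7.
[H^+] = sqrt(Ka x [NH3OH+]) = sqrt(9.09e-7 x 0.05171) = 0.000217 M.
pH = -log(0.000217) = 3.66.

3.66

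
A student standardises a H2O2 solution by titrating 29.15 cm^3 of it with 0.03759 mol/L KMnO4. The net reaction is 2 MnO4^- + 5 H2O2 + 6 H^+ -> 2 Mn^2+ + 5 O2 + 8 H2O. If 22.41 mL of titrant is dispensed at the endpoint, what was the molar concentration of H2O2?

n(KMnO4) = 0.03759 x 0.02241 = 0.0008424 mol.
From the balanced equation, 2 mol KMnO4 reacts with 5 mol H2O2, so n(H2O2) = 0.0008424 x 5/2 = 0.002106 mol.
[H2O2] = 0.002106 / 0.02915 L = 0.0722 M.

0.0722 M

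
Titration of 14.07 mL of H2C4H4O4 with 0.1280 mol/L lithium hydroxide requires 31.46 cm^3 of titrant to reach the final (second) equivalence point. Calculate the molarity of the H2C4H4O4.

0.143 M

n(LiOH) = 0.1280 x 0.03146 = 0.004027 mol.
At the final (second) equivalence point, 2 mol OH^- react per mol H2C4H4O4, so n(H2C4H4O4) = 0.004027 / 2 = 0.002013 mol.
[H2C4H4O4] = 0.002013 / 0.01407 L = 0.143 M.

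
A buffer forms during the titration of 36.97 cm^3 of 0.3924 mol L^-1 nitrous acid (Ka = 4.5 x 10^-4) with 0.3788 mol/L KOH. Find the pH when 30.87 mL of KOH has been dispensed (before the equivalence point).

3.97

Initial n(HNO2) = 0.3924 x 0.03697 = 0.01451 mol.
n(KOH) added = 0.3788 x 0.03087 = 0.01169 mol, converting that many moles of HNO2 to NO2-.
Remaining n(HNO2) = 0.002813 mol; n(NO2-) = 0.01169 mol.
By Henderson-Hasselbalch, pH = pKa + log([A^-]/[HA]) = 3.35 + log(0.01169/0.002813) = 3.35 + (+0.62) = 3.97.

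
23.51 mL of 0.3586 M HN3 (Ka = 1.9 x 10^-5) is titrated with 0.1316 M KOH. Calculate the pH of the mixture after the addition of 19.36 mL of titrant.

Initial n(HN3) = 0.3586 x 0.02351 = 0.008431 mol.
n(KOH) added = 0.1316 x 0.01936 = 0.002548 mol, converting that many moles of HN3 to N3-.
Remaining n(HN3) = 0.005883 mol; n(N3-) = 0.002548 mol.
By Henderson-Hasselbalch, pH = pKa + log([A^-]/[HA]) = 4.72 + log(0.002548/0.005883) = 4.72 + (-0.36) = 4.36.

4.36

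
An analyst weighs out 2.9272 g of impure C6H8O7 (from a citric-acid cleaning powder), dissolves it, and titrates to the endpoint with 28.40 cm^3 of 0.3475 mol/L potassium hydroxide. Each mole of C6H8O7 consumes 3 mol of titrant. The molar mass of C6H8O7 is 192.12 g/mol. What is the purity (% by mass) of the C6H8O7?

n(KOH) = 0.3475 x 0.02840 = 0.009869 mol.
n(C6H8O7) = 0.009869 / 3 = 0.003290 mol.
mass of C6H8O7 = 0.003290 x 192.12 = 0.6320 g.
% purity = 0.6320 / 2.9272 x 100 = 21.6%.

21.6%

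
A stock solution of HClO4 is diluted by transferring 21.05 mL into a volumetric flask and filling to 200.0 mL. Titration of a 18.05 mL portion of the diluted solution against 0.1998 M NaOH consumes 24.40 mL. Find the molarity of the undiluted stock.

n(NaOH) = 0.1998 x 0.02440 = 0.004875 mol.
n(HClO4) in the aliquot = 0.004875 mol.
[diluted HClO4] = 0.004875 / 0.01805 = 0.2701 M.
Dilution factor = 200.0/21.05 = 9.501, so [stock] = 0.2701 x 9.501 = 2.57 M.

2.57 M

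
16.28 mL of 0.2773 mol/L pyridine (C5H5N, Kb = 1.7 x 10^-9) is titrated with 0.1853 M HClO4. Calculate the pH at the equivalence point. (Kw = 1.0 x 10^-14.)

n(C5H5N) = 0.2773 x 0.01628 = 0.004514 mol; V(HClO4) at equivalence = 0.004514/0.1853 = 0.02436 L.
At equivalence the base is fully converted to C5H5NH+; total volume = 0.04064 L, so [C5H5NH+] = 0.004514/0.04064 = 0.1111 M.
Ka(C5H5NH+) = Kw/Kb = 1.0e-14 / 1.7 x 10^-9 = 5.88e-6.
[H^+] = sqrt(Ka x [C5H5NH+]) = sqrt(5.88e-6 x 0.1111) = 0.000808 M.
pH = -log(0.000808) = 3.09.

3.09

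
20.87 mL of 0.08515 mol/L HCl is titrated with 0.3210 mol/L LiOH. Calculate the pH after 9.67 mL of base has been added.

n(acid) = 0.08515 x 0.02087 = 0.001777 mol; n(LiOH) added = 0.3210 x 0.009670 = 0.003104 mol.
Base is in excess by 0.003104 - 0.001777 = 0.001327 mol in a total volume of 0.03054 L.
[OH^-] = 0.001327/0.03054 = 0.04345 M, so pOH = 1.36 and pH = 14.00 - 1.36 = 12.64.

12.64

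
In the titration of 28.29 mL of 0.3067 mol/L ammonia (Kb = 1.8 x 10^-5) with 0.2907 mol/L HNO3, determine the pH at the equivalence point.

n(NH3) = 0.3067 x 0.02829 = 0.008677 mol; V(HNO3) at equivalence = 0.008677/0.2907 = 0.02985 L.
At equivalence the base is fully converted to NH4+; total volume = 0.05814 L, so [NH4+] = 0.008677/0.05814 = 0.1492 M.
Ka(NH4+) = Kw/Kb = 1.0e-14 / 1.8 x 10^-5 = 5.56e-10.
[H^+] = sqrt(Ka x [NH4+]) = sqrt(5.56e-10 x 0.1492) = 9.11e-6 M.
pH = -log(9.11e-6) = 5.04.

5.04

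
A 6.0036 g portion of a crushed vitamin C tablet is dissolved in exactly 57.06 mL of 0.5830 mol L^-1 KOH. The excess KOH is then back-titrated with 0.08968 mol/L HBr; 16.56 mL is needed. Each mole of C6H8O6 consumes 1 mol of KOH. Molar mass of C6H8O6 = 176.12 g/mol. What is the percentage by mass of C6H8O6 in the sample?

Total n(KOH) added = 0.5830 x 0.05706 = 0.03327 mol.
n(HBr) used = 0.08968 x 0.01656 = 0.001485 mol, which equals the excess n(KOH).
So n(KOH) consumed by the sample = 0.03327 - 0.001485 = 0.03178 mol.
n(C6H8O6) = 0.03178 / 1 = 0.03178 mol.
mass C6H8O6 = 0.03178 x 176.12 = 5.597 g, so %C6H8O6 = 5.597/6.0036 x 100 = 93.2%.

93.2%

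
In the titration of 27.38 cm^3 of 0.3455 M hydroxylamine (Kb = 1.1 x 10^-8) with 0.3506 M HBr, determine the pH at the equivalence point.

3.40

n(NH2OH) = 0.3455 x 0.02738 = 0.009460 mol; V(HBr) at equivalence = 0.009460/0.3506 = 0.02698 L.
At equivalence the base is fully converted to NH3OH+; total volume = 0.05436 L, so [NH3OH+] = 0.009460/0.05436 = 0.1740 M.
Ka(NH3OH+) = Kw/Kb = 1.0e-14 / 1.1 x 10^-8 = 9.09e-7.
[H^+] = sqrt(Ka x [NH3OH+]) = sqrt(9.09e-7 x 0.1740) = 0.000398 M.
pH = -log(0.000398) = 3.40.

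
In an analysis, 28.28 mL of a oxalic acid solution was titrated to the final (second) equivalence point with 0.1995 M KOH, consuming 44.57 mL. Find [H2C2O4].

0.157 M

n(KOH) = 0.1995 x 0.04457 = 0.008892 mol.
At the final (second) equivalence point, 2 mol OH^- react per mol H2C2O4, so n(H2C2O4) = 0.008892 / 2 = 0.004446 mol.
[H2C2O4] = 0.004446 / 0.02828 L = 0.157 M.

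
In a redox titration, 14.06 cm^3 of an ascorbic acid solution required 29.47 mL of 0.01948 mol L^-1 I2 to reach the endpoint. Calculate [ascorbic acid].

0.0408 M

n(I2) = 0.01948 x 0.02947 = 0.0005741 mol.
From the balanced equation, 1 mol I2 reacts with 1 mol ascorbic acid, so n(ascorbic acid) = 0.0005741 x 1/1 = 0.0005741 mol.
[ascorbic acid] = 0.0005741 / 0.01406 L = 0.0408 M.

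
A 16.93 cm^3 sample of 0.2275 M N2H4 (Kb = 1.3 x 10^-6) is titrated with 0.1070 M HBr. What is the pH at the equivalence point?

n(N2H4) = 0.2275 x 0.01693 = 0.003852 mol; V(HBr) at equivalence = 0.003852/0.1070 = 0.03600 L.
At equivalence the base is fully converted to N2H5+; total volume = 0.05293 L, so [N2H5+] = 0.003852/0.05293 = 0.07277 M.
Ka(N2H5+) = Kw/Kb = 1.0e-14 / 1.3 x 10^-6 = 7.69e-9.
[H^+] = sqrt(Ka x [N2H5+]) = sqrt(7.69e-9 x 0.07277) = 2.37e-5 M.
pH = -log(2.37e-5) = 4.63.

4.63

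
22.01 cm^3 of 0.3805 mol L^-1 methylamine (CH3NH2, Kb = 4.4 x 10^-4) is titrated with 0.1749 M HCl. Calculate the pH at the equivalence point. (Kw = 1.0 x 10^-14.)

n(CH3NH2) = 0.3805 x 0.02201 = 0.008375 mol; V(HCl) at equivalence = 0.008375/0.1749 = 0.04788 L.
At equivalence the base is fully converted to CH3NH3+; total volume = 0.06989 L, so [CH3NH3+] = 0.008375/0.06989 = 0.1198 M.
Ka(CH3NH3+) = Kw/Kb = 1.0e-14 / 4.4 x 10^-4 = 2.27e-11.
[H^+] = sqrt(Ka x [CH3NH3+]) = sqrt(2.27e-11 x 0.1198) = 1.65e-6 M.
pH = -log(1.65e-6) = 5.78.

5.78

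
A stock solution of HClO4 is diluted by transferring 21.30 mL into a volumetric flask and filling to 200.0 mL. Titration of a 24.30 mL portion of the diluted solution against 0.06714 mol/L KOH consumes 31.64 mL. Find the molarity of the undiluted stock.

n(KOH) = 0.06714 x 0.03164 = 0.002124 mol.
n(HClO4) in the aliquot = 0.002124 mol.
[diluted HClO4] = 0.002124 / 0.02430 = 0.08742 M.
Dilution factor = 200.0/21.30 = 9.390, so [stock] = 0.08742 x 9.390 = 0.821 M.

0.821 M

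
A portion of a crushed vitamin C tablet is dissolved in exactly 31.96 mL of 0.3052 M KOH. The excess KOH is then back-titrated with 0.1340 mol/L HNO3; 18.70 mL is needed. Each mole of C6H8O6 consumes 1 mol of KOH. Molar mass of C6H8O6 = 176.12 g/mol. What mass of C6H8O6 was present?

Total n(KOH) added = 0.3052 x 0.03196 = 0.009754 mol.
n(HNO3) used = 0.1340 x 0.01870 = 0.002506 mol, which equals the excess n(KOH).
So n(KOH) consumed by the sample = 0.009754 - 0.002506 = 0.007248 mol.
n(C6H8O6) = 0.007248 / 1 = 0.007248 mol.
mass = 0.007248 mol x 176.12 g/mol = 1.28 g.

1.28 g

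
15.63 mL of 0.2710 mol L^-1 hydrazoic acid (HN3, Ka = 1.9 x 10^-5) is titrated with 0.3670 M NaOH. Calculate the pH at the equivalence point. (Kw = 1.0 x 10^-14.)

n(HN3) = 0.2710 x 0.01563 = 0.004236 mol; V(NaOH) at equivalence = 0.004236/0.3670 = 0.01154 L.
At equivalence all the acid is converted to N3-; total volume = 0.01563 + 0.01154 = 0.02717 L, so [N3-] = 0.004236/0.02717 = 0.1559 M.
Kb = Kw/Ka = 1.0e-14 / 1.9 x 10^-5 = 5.26e-10.
[OH^-] = sqrt(Kb x [N3-]) = sqrt(5.26e-10 x 0.1559) = 9.06e-6 M.
pOH = 5.04, so pH = 14.00 - 5.04 = 8.96.

8.96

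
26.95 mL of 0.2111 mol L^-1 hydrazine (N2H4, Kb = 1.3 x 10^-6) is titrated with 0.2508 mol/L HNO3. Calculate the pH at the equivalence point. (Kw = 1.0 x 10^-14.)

n(N2H4) = 0.2111 x 0.02695 = 0.005689 mol; V(HNO3) at equivalence = 0.005689/0.2508 = 0.02268 L.
At equivalence the base is fully converted to N2H5+; total volume = 0.04963 L, so [N2H5+] = 0.005689/0.04963 = 0.1146 M.
Ka(N2H5+) = Kw/Kb = 1.0e-14 / 1.3 x 10^-6 = 7.69e-9.
[H^+] = sqrt(Ka x [N2H5+]) = sqrt(7.69e-9 x 0.1146) = 2.97e-5 M.
pH = -log(2.97e-5) = 4.53.

4.53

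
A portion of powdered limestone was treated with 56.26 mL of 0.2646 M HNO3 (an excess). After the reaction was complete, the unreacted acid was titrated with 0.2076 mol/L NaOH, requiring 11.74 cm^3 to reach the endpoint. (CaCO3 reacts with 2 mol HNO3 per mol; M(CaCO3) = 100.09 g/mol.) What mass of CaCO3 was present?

Total n(HNO3) added = 0.2646 x 0.05626 = 0.01489 mol.
n(NaOH) used = 0.2076 x 0.01174 = 0.002437 mol, which equals the excess n(HNO3).
So n(HNO3) consumed by the sample = 0.01489 - 0.002437 = 0.01245 mol.
n(CaCO3) = 0.01245 / 2 = 0.006225 mol.
mass = 0.006225 mol x 100.09 g/mol = 0.623 g.

0.623 g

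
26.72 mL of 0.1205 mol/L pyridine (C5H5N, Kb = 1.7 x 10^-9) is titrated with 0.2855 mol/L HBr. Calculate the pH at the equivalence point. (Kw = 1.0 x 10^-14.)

3.15

n(C5H5N) = 0.1205 x 0.02672 = 0.003220 mol; V(HBr) at equivalence = 0.003220/0.2855 = 0.01128 L.
At equivalence the base is fully converted to C5H5NH+; total volume = 0.03800 L, so [C5H5NH+] = 0.003220/0.03800 = 0.08474 M.
Ka(C5H5NH+) = Kw/Kb = 1.0e-14 / 1.7 x 10^-9 = 5.88e-6.
[H^+] = sqrt(Ka x [C5H5NH+]) = sqrt(5.88e-6 x 0.08474) = 0.000706 M.
pH = -log(0.000706) = 3.15.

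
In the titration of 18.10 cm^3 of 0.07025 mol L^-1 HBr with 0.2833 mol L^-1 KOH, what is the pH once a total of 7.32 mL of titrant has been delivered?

n(acid) = 0.07025 x 0.01810 = 0.001272 mol; n(KOH) added = 0.2833 x 0.007320 = 0.002074 mol.
Base is in excess by 0.002074 - 0.001272 = 0.0008022 mol in a total volume of 0.02542 L.
[OH^-] = 0.0008022/0.02542 = 0.03156 M, so pOH = 1.50 and pH = 14.00 - 1.50 = 12.50.

12.50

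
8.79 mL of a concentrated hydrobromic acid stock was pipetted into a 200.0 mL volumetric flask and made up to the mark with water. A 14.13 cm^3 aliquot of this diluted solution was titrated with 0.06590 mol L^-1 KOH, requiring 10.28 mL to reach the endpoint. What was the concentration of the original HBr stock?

1.09 M

n(KOH) = 0.06590 x 0.01028 = 0.0006775 mol.
n(HBr) in the aliquot = 0.0006775 mol.
[diluted HBr] = 0.0006775 / 0.01413 = 0.04794 M.
Dilution factor = 200.0/8.790 = 22.75, so [stock] = 0.04794 x 22.75 = 1.09 M.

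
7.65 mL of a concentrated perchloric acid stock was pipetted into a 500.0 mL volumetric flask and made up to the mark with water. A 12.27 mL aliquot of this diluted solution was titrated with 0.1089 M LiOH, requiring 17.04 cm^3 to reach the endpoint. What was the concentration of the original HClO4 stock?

n(LiOH) = 0.1089 x 0.01704 = 0.001856 mol.
n(HClO4) in the aliquot = 0.001856 mol.
[diluted HClO4] = 0.001856 / 0.01227 = 0.1512 M.
Dilution factor = 500.0/7.650 = 65.36, so [stock] = 0.1512 x 65.36 = 9.88 M.

9.88 M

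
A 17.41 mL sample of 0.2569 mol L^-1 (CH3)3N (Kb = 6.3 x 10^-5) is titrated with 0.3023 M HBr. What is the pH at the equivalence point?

n((CH3)3N) = 0.2569 x 0.01741 = 0.004473 mol; V(HBr) at equivalence = 0.004473/0.3023 = 0.01480 L.
At equivalence the base is fully converted to (CH3)3NH+; total volume = 0.03221 L, so [(CH3)3NH+] = 0.004473/0.03221 = 0.1389 M.
Ka((CH3)3NH+) = Kw/Kb = 1.0e-14 / 6.3 x 10^-5 = 1.59e-10.
[H^+] = sqrt(Ka x [(CH3)3NH+]) = sqrt(1.59e-10 x 0.1389) = 4.70e-6 M.
pH = -log(4.70e-6) = 5.33.

5.33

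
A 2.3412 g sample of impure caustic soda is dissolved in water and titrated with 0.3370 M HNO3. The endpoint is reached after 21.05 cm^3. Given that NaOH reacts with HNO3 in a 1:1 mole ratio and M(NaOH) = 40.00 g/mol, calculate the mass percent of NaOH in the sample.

12.1%

n(HNO3) = 0.3370 x 0.02105 = 0.007094 mol.
n(NaOH) = 0.007094 / 1 = 0.007094 mol.
mass of NaOH = 0.007094 x 40.00 = 0.2838 g.
% purity = 0.2838 / 2.3412 x 100 = 12.1%.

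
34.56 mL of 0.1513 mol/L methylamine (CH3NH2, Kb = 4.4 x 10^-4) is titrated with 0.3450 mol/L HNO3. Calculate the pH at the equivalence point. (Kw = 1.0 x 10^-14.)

n(CH3NH2) = 0.1513 x 0.03456 = 0.005229 mol; V(HNO3) at equivalence = 0.005229/0.3450 = 0.01516 L.
At equivalence the base is fully converted to CH3NH3+; total volume = 0.04972 L, so [CH3NH3+] = 0.005229/0.04972 = 0.1052 M.
Ka(CH3NH3+) = Kw/Kb = 1.0e-14 / 4.4 x 10^-4 = 2.27e-11.
[H^+] = sqrt(Ka x [CH3NH3+]) = sqrt(2.27e-11 x 0.1052) = 1.55e-6 M.
pH = -log(1.55e-6) = 5.81.

5.81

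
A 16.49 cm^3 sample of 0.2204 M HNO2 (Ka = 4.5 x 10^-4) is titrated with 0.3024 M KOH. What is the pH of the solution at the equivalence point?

n(HNO2) = 0.2204 x 0.01649 = 0.003634 mol; V(KOH) at equivalence = 0.003634/0.3024 = 0.01202 L.
At equivalence all the acid is converted to NO2-; total volume = 0.01649 + 0.01202 = 0.02851 L, so [NO2-] = 0.003634/0.02851 = 0.1275 M.
Kb = Kw/Ka = 1.0e-14 / 4.5 x 10^-4 = 2.22e-11.
[OH^-] = sqrt(Kb x [NO2-]) = sqrt(2.22e-11 x 0.1275) = 1.68e-6 M.
pOH = 5.77, so pH = 14.00 - 5.77 = 8.23.

8.23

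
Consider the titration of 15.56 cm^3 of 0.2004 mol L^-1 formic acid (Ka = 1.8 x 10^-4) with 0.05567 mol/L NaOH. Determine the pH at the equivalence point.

n(HCOOH) = 0.2004 x 0.01556 = 0.003118 mol; V(NaOH) at equivalence = 0.003118/0.05567 = 0.05601 L.
At equivalence all the acid is converted to HCOO-; total volume = 0.01556 + 0.05601 = 0.07157 L, so [HCOO-] = 0.003118/0.07157 = 0.04357 M.
Kb = Kw/Ka = 1.0e-14 / 1.8 x 10^-4 = 5.56e-11.
[OH^-] = sqrt(Kb x [HCOO-]) = sqrt(5.56e-11 x 0.04357) = 1.56e-6 M.
pOH = 5.81, so pH = 14.00 - 5.81 = 8.19.

8.19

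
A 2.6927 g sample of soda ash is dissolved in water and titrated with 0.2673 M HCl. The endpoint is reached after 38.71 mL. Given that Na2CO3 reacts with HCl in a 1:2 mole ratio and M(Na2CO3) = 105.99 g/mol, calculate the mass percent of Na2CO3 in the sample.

n(HCl) = 0.2673 x 0.03871 = 0.01035 mol.
n(Na2CO3) = 0.01035 / 2 = 0.005174 mol.
mass of Na2CO3 = 0.005174 x 105.99 = 0.5483 g.
% purity = 0.5483 / 2.6927 x 100 = 20.4%.

20.4%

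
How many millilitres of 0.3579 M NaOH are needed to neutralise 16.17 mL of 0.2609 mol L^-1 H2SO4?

n(H2SO4) = 0.2609 mol/L x 0.01617 L = 0.004219 mol.
The neutralisation is 1 H2SO4 : 2 NaOH, so n(NaOH) = 0.004219 x 2/1 = 0.008438 mol.
V(NaOH) = 0.008438 / 0.3579 = 0.02358 L = 23.6 mL.

23.6 mL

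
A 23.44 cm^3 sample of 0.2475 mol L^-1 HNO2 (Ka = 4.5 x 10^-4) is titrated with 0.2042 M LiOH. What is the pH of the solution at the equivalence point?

8.20

n(HNO2) = 0.2475 x 0.02344 = 0.005801 mol; V(LiOH) at equivalence = 0.005801/0.2042 = 0.02841 L.
At equivalence all the acid is converted to NO2-; total volume = 0.02344 + 0.02841 = 0.05185 L, so [NO2-] = 0.005801/0.05185 = 0.1119 M.
Kb = Kw/Ka = 1.0e-14 / 4.5 x 10^-4 = 2.22e-11.
[OH^-] = sqrt(Kb x [NO2-]) = sqrt(2.22e-11 x 0.1119) = 1.58e-6 M.
pOH = 5.80, so pH = 14.00 - 5.80 = 8.20.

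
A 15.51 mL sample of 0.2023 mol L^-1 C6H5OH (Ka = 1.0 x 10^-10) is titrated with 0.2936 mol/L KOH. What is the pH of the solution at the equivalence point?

11.54

n(C6H5OH) = 0.2023 x 0.01551 = 0.003138 mol; V(KOH) at equivalence = 0.003138/0.2936 = 0.01069 L.
At equivalence all the acid is converted to C6H5O-; total volume = 0.01551 + 0.01069 = 0.02620 L, so [C6H5O-] = 0.003138/0.02620 = 0.1198 M.
Kb = Kw/Ka = 1.0e-14 / 1.0 x 10^-10 = 0.000100.
[OH^-] = sqrt(Kb x [C6H5O-]) = sqrt(0.000100 x 0.1198) = 0.00346 M.
pOH = 2.46, so pH = 14.00 - 2.46 = 11.54.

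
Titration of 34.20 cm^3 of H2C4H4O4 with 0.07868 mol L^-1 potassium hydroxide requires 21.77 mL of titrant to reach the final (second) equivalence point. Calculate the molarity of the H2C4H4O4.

n(KOH) = 0.07868 x 0.02177 = 0.001713 mol.
At the final (second) equivalence point, 2 mol OH^- react per mol H2C4H4O4, so n(H2C4H4O4) = 0.001713 / 2 = 0.0008564 mol.
[H2C4H4O4] = 0.0008564 / 0.03420 L = 0.0250 M.

0.0250 M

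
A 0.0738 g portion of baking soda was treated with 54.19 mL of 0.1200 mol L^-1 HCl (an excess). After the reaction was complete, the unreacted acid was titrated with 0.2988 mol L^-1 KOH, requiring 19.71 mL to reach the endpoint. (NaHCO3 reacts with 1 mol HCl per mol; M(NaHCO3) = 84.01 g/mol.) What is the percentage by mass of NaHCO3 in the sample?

69.8%

Total n(HCl) added = 0.1200 x 0.05419 = 0.006503 mol.
n(KOH) used = 0.2988 x 0.01971 = 0.005889 mol, which equals the excess n(HCl).
So n(HCl) consumed by the sample = 0.006503 - 0.005889 = 0.0006135 mol.
n(NaHCO3) = 0.0006135 / 1 = 0.0006135 mol.
mass NaHCO3 = 0.0006135 x 84.01 = 0.05154 g, so %NaHCO3 = 0.05154/0.0738 x 100 = 69.8%.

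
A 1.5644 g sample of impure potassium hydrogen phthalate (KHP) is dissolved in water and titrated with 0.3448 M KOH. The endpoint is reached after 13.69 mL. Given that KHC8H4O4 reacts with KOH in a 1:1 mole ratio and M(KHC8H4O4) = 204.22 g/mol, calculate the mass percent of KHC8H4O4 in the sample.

61.6%

n(KOH) = 0.3448 x 0.01369 = 0.004720 mol.
n(KHC8H4O4) = 0.004720 / 1 = 0.004720 mol.
mass of KHC8H4O4 = 0.004720 x 204.22 = 0.9640 g.
% purity = 0.9640 / 1.5644 x 100 = 61.6%.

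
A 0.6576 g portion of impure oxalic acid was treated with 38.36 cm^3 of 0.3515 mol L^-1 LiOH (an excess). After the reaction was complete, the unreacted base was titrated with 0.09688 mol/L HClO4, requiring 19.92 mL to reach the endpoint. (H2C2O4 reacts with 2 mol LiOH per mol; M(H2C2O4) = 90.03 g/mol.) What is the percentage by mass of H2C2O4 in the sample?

Total n(LiOH) added = 0.3515 x 0.03836 = 0.01348 mol.
n(HClO4) used = 0.09688 x 0.01992 = 0.001930 mol, which equals the excess n(LiOH).
So n(LiOH) consumed by the sample = 0.01348 - 0.001930 = 0.01155 mol.
n(H2C2O4) = 0.01155 / 2 = 0.005777 mol.
mass H2C2O4 = 0.005777 x 90.03 = 0.5201 g, so %H2C2O4 = 0.5201/0.6576 x 100 = 79.1%.

79.1%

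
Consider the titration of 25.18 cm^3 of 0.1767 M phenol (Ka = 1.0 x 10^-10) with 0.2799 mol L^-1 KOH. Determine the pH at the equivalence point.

n(C6H5OH) = 0.1767 x 0.02518 = 0.004449 mol; V(KOH) at equivalence = 0.004449/0.2799 = 0.01590 L.
At equivalence all the acid is converted to C6H5O-; total volume = 0.02518 + 0.01590 = 0.04108 L, so [C6H5O-] = 0.004449/0.04108 = 0.1083 M.
Kb = Kw/Ka = 1.0e-14 / 1.0 x 10^-10 = 0.000100.
[OH^-] = sqrt(Kb x [C6H5O-]) = sqrt(0.000100 x 0.1083) = 0.00329 M.
pOH = 2.48, so pH = 14.00 - 2.48 = 11.52.

11.52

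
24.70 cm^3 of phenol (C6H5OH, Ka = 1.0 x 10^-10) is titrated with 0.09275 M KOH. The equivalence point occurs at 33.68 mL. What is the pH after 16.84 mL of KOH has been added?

10.00

16.84 mL is exactly half the equivalence volume (33.68/2), i.e. the half-equivalence point.
There, n(HA) = n(A^-), so pH = pKa = -log(1.0 x 10^-10) = 10.00.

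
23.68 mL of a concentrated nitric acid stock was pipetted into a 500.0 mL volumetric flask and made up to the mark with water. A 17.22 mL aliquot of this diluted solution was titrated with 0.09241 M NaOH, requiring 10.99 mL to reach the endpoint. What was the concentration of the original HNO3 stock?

1.25 M

n(NaOH) = 0.09241 x 0.01099 = 0.001016 mol.
n(HNO3) in the aliquot = 0.001016 mol.
[diluted HNO3] = 0.001016 / 0.01722 = 0.05898 M.
Dilution factor = 500.0/23.68 = 21.11, so [stock] = 0.05898 x 21.11 = 1.25 M.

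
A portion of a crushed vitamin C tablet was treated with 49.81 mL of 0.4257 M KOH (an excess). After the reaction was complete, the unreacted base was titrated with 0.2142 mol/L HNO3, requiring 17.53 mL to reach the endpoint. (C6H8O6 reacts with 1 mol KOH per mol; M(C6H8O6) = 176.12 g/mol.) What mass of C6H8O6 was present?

Total n(KOH) added = 0.4257 x 0.04981 = 0.02120 mol.
n(HNO3) used = 0.2142 x 0.01753 = 0.003755 mol, which equals the excess n(KOH).
So n(KOH) consumed by the sample = 0.02120 - 0.003755 = 0.01745 mol.
n(C6H8O6) = 0.01745 / 1 = 0.01745 mol.
mass = 0.01745 mol x 176.12 g/mol = 3.07 g.

3.07 g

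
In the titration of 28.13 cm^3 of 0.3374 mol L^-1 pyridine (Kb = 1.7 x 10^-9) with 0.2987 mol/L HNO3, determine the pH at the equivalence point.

3.02

n(C5H5N) = 0.3374 x 0.02813 = 0.009491 mol; V(HNO3) at equivalence = 0.009491/0.2987 = 0.03177 L.
At equivalence the base is fully converted to C5H5NH+; total volume = 0.05990 L, so [C5H5NH+] = 0.009491/0.05990 = 0.1584 M.
Ka(C5H5NH+) = Kw/Kb = 1.0e-14 / 1.7 x 10^-9 = 5.88e-6.
[H^+] = sqrt(Ka x [C5H5NH+]) = sqrt(5.88e-6 x 0.1584) = 0.000965 M.
pH = -log(0.000965) = 3.02.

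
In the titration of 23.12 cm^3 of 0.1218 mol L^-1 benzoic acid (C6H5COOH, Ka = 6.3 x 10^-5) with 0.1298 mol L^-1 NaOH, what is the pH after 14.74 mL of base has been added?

4.53

Initial n(C6H5COOH) = 0.1218 x 0.02312 = 0.002816 mol.
n(NaOH) added = 0.1298 x 0.01474 = 0.001913 mol, converting that many moles of C6H5COOH to C6H5COO-.
Remaining n(C6H5COOH) = 0.0009028 mol; n(C6H5COO-) = 0.001913 mol.
By Henderson-Hasselbalch, pH = pKa + log([A^-]/[HA]) = 4.20 + log(0.001913/0.0009028) = 4.20 + (+0.33) = 4.53.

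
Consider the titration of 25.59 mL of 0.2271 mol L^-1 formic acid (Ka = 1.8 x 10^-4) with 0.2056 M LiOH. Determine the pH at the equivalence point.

8.39

n(HCOOH) = 0.2271 x 0.02559 = 0.005811 mol; V(LiOH) at equivalence = 0.005811/0.2056 = 0.02827 L.
At equivalence all the acid is converted to HCOO-; total volume = 0.02559 + 0.02827 = 0.05386 L, so [HCOO-] = 0.005811/0.05386 = 0.1079 M.
Kb = Kw/Ka = 1.0e-14 / 1.8 x 10^-4 = 5.56e-11.
[OH^-] = sqrt(Kb x [HCOO-]) = sqrt(5.56e-11 x 0.1079) = 2.45e-6 M.
pOH = 5.61, so pH = 14.00 - 5.61 = 8.39.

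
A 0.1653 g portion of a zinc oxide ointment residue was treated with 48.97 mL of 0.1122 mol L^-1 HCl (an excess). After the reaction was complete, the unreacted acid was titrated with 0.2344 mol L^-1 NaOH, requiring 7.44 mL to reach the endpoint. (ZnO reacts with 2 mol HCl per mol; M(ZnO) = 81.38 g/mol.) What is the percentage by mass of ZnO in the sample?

92.3%

Total n(HCl) added = 0.1122 x 0.04897 = 0.005494 mol.
n(NaOH) used = 0.2344 x 0.007440 = 0.001744 mol, which equals the excess n(HCl).
So n(HCl) consumed by the sample = 0.005494 - 0.001744 = 0.003750 mol.
n(ZnO) = 0.003750 / 2 = 0.001875 mol.
mass ZnO = 0.001875 x 81.38 = 0.1526 g, so %ZnO = 0.1526/0.1653 x 100 = 92.3%.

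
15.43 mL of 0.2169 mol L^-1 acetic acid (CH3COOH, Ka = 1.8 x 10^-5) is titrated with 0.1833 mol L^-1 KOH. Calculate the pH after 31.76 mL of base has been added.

n(acid) = 0.2169 x 0.01543 = 0.003347 mol; n(KOH) added = 0.1833 x 0.03176 = 0.005822 mol.
Base is in excess by 0.005822 - 0.003347 = 0.002475 mol in a total volume of 0.04719 L.
[OH^-] = 0.002475/0.04719 = 0.05244 M, so pOH = 1.28 and pH = 14.00 - 1.28 = 12.72.

12.72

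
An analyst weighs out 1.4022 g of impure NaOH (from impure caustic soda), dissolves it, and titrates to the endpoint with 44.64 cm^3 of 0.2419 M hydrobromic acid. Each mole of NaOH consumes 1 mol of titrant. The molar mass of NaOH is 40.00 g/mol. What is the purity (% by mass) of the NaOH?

n(HBr) = 0.2419 x 0.04464 = 0.01080 mol.
n(NaOH) = 0.01080 / 1 = 0.01080 mol.
mass of NaOH = 0.01080 x 40.00 = 0.4319 g.
% purity = 0.4319 / 1.4022 x 100 = 30.8%.

30.8%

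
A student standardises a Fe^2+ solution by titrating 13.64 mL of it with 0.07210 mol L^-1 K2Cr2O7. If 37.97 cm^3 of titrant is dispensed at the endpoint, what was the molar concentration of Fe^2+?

n(K2Cr2O7) = 0.07210 x 0.03797 = 0.002738 mol.
From the balanced equation, 1 mol K2Cr2O7 reacts with 6 mol Fe^2+, so n(Fe^2+) = 0.002738 x 6/1 = 0.01643 mol.
[Fe^2+] = 0.01643 / 0.01364 L = 1.20 M.

1.20 M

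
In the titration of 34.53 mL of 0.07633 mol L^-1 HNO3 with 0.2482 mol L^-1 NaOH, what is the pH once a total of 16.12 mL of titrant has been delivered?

n(acid) = 0.07633 x 0.03453 = 0.002636 mol; n(NaOH) added = 0.2482 x 0.01612 = 0.004001 mol.
Base is in excess by 0.004001 - 0.002636 = 0.001365 mol in a total volume of 0.05065 L.
[OH^-] = 0.001365/0.05065 = 0.02696 M, so pOH = 1.57 and pH = 14.00 - 1.57 = 12.43.

12.43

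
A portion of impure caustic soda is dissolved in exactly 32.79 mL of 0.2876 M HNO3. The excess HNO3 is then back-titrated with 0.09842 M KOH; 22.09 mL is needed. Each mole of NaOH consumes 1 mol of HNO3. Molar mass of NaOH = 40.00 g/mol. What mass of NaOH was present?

0.290 g

Total n(HNO3) added = 0.2876 x 0.03279 = 0.009430 mol.
n(KOH) used = 0.09842 x 0.02209 = 0.002174 mol, which equals the excess n(HNO3).
So n(HNO3) consumed by the sample = 0.009430 - 0.002174 = 0.007256 mol.
n(NaOH) = 0.007256 / 1 = 0.007256 mol.
mass = 0.007256 mol x 40.00 g/mol = 0.290 g.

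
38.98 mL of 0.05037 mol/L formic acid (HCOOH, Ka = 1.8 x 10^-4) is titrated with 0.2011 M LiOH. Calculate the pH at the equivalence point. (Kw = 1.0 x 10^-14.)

n(HCOOH) = 0.05037 x 0.03898 = 0.001963 mol; V(LiOH) at equivalence = 0.001963/0.2011 = 0.009763 L.
At equivalence all the acid is converted to HCOO-; total volume = 0.03898 + 0.009763 = 0.04874 L, so [HCOO-] = 0.001963/0.04874 = 0.04028 M.
Kb = Kw/Ka = 1.0e-14 / 1.8 x 10^-4 = 5.56e-11.
[OH^-] = sqrt(Kb x [HCOO-]) = sqrt(5.56e-11 x 0.04028) = 1.50e-6 M.
pOH = 5.83, so pH = 14.00 - 5.83 = 8.17.

8.17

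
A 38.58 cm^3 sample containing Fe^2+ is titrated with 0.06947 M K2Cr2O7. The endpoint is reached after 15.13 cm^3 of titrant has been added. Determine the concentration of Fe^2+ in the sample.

0.163 M

n(K2Cr2O7) = 0.06947 x 0.01513 = 0.001051 mol.
From the balanced equation, 1 mol K2Cr2O7 reacts with 6 mol Fe^2+, so n(Fe^2+) = 0.001051 x 6/1 = 0.006306 mol.
[Fe^2+] = 0.006306 / 0.03858 L = 0.163 M.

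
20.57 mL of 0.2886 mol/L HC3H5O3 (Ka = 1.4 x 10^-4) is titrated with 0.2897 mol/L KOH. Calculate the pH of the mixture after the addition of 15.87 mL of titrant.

Initial n(HC3H5O3) = 0.2886 x 0.02057 = 0.005937 mol.
n(KOH) added = 0.2897 x 0.01587 = 0.004598 mol, converting that many moles of HC3H5O3 to C3H5O3-.
Remaining n(HC3H5O3) = 0.001339 mol; n(C3H5O3-) = 0.004598 mol.
By Henderson-Hasselbalch, pH = pKa + log([A^-]/[HA]) = 3.85 + log(0.004598/0.001339) = 3.85 + (+0.54) = 4.39.

4.39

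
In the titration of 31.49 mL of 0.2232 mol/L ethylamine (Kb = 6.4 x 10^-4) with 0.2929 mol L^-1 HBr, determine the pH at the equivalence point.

5.85

n(C2H5NH2) = 0.2232 x 0.03149 = 0.007029 mol; V(HBr) at equivalence = 0.007029/0.2929 = 0.02400 L.
At equivalence the base is fully converted to C2H5NH3+; total volume = 0.05549 L, so [C2H5NH3+] = 0.007029/0.05549 = 0.1267 M.
Ka(C2H5NH3+) = Kw/Kb = 1.0e-14 / 6.4 x 10^-4 = 1.56e-11.
[H^+] = sqrt(Ka x [C2H5NH3+]) = sqrt(1.56e-11 x 0.1267) = 1.41e-6 M.
pH = -log(1.41e-6) = 5.85.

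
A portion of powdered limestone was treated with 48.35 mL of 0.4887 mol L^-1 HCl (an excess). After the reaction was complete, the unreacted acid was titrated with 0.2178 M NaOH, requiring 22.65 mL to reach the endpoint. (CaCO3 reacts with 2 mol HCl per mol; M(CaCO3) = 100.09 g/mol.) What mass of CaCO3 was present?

Total n(HCl) added = 0.4887 x 0.04835 = 0.02363 mol.
n(NaOH) used = 0.2178 x 0.02265 = 0.004933 mol, which equals the excess n(HCl).
So n(HCl) consumed by the sample = 0.02363 - 0.004933 = 0.01870 mol.
n(CaCO3) = 0.01870 / 2 = 0.009348 mol.
mass = 0.009348 mol x 100.09 g/mol = 0.936 g.

0.936 g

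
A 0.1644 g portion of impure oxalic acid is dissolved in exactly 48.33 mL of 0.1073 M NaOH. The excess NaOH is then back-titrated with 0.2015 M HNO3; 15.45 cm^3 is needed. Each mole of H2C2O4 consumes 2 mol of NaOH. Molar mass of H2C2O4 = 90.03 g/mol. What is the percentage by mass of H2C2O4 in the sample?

Total n(NaOH) added = 0.1073 x 0.04833 = 0.005186 mol.
n(HNO3) used = 0.2015 x 0.01545 = 0.003113 mol, which equals the excess n(NaOH).
So n(NaOH) consumed by the sample = 0.005186 - 0.003113 = 0.002073 mol.
n(H2C2O4) = 0.002073 / 2 = 0.001036 mol.
mass H2C2O4 = 0.001036 x 90.03 = 0.09330 g, so %H2C2O4 = 0.09330/0.1644 x 100 = 56.8%.

56.8%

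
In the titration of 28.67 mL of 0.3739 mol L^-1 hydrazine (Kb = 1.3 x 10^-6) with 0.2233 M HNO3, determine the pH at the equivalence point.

4.48

n(N2H4) = 0.3739 x 0.02867 = 0.01072 mol; V(HNO3) at equivalence = 0.01072/0.2233 = 0.04801 L.
At equivalence the base is fully converted to N2H5+; total volume = 0.07668 L, so [N2H5+] = 0.01072/0.07668 = 0.1398 M.
Ka(N2H5+) = Kw/Kb = 1.0e-14 / 1.3 x 10^-6 = 7.69e-9.
[H^+] = sqrt(Ka x [N2H5+]) = sqrt(7.69e-9 x 0.1398) = 3.28e-5 M.
pH = -log(3.28e-5) = 4.48.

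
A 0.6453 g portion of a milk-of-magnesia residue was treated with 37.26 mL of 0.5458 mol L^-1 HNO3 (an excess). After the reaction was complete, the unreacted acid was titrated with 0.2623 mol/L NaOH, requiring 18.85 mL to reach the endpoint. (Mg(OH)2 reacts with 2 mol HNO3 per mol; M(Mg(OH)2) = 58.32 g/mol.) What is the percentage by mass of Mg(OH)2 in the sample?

69.6%

Total n(HNO3) added = 0.5458 x 0.03726 = 0.02034 mol.
n(NaOH) used = 0.2623 x 0.01885 = 0.004944 mol, which equals the excess n(HNO3).
So n(HNO3) consumed by the sample = 0.02034 - 0.004944 = 0.01539 mol.
n(Mg(OH)2) = 0.01539 / 2 = 0.007696 mol.
mass Mg(OH)2 = 0.007696 x 58.32 = 0.4488 g, so %Mg(OH)2 = 0.4488/0.6453 x 100 = 69.6%.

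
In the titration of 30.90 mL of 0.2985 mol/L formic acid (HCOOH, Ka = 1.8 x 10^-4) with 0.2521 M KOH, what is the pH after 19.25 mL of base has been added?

Initial n(HCOOH) = 0.2985 x 0.03090 = 0.009224 mol.
n(KOH) added = 0.2521 x 0.01925 = 0.004853 mol, converting that many moles of HCOOH to HCOO-.
Remaining n(HCOOH) = 0.004371 mol; n(HCOO-) = 0.004853 mol.
By Henderson-Hasselbalch, pH = pKa + log([A^-]/[HA]) = 3.74 + log(0.004853/0.004371) = 3.74 + (+0.05) = 3.79.

3.79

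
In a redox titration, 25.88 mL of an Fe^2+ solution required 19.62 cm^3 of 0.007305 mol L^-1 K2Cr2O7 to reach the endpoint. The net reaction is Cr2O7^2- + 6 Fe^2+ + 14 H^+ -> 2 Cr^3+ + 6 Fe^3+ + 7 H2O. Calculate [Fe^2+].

n(K2Cr2O7) = 0.007305 x 0.01962 = 0.0001433 mol.
From the balanced equation, 1 mol K2Cr2O7 reacts with 6 mol Fe^2+, so n(Fe^2+) = 0.0001433 x 6/1 = 0.0008599 mol.
[Fe^2+] = 0.0008599 / 0.02588 L = 0.0332 M.

0.0332 M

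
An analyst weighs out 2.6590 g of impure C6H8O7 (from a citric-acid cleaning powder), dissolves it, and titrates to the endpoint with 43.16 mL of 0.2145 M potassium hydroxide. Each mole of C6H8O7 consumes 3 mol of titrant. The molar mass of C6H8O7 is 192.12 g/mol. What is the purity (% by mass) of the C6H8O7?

22.3%

n(KOH) = 0.2145 x 0.04316 = 0.009258 mol.
n(C6H8O7) = 0.009258 / 3 = 0.003086 mol.
mass of C6H8O7 = 0.003086 x 192.12 = 0.5929 g.
% purity = 0.5929 / 2.6590 x 100 = 22.3%.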